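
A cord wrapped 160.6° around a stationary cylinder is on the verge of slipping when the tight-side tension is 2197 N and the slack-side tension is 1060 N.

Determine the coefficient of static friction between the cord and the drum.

T₂/T₁ = e^{μβ} → μ = ln(T₂/T₁)/β.
β = 160.6° = 2.803 rad.
μ = ln(2197/1060)/2.803 = ln(2.073)/2.803 = 0.26.

μ ≈ 0.26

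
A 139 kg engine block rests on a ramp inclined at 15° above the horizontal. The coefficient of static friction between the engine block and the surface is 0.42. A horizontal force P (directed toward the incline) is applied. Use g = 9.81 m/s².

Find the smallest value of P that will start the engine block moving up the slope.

P ≈ 1060 N

At impending motion up the slope, friction acts down-slope at its limit: f = μ_s N.
Perpendicular to the incline: N = m g cos θ + P sin θ.
Along the incline: P cos θ = m g sin θ + μ_s N = m g sin θ + μ_s (m g cos θ + P sin θ).
Solving, P (cos θ − μ_s sin θ) = m g (sin θ + μ_s cos θ), so P = 139×9.81×(sin 15° + 0.42 cos 15°)/(cos 15° − 0.42 sin 15°) = 1360×0.6645/0.8572 = 1060 N.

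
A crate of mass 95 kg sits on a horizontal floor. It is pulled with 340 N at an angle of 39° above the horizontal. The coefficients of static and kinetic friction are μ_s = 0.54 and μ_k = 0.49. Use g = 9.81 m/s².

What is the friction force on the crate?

N = m g − P sin α = 932 − 340×sin 39° = 718 N.
Horizontally, friction must balance P cos α = 264.2 N.
The static-friction limit is μ_s N = 387.7 N.
Since 264.2 N does not exceed the limit, the crate stays at rest and f = 264 N.

f ≈ 264 N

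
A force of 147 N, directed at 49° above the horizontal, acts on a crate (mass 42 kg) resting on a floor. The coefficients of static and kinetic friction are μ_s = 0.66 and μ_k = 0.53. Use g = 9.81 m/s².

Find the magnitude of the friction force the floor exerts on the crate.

f ≈ 96.4 N

The vertical component of P reduces the normal force: N = m g − P sin α = 412 − 110.9 = 301.1 N.
The horizontal driving force is P cos α = 96.44 N, so equilibrium needs friction f = 96.44 N.
μ_s N = 0.66 × 301.1 = 198.7 N.
Since 96.44 N does not exceed the limit, the crate stays at rest and f = 96.4 N.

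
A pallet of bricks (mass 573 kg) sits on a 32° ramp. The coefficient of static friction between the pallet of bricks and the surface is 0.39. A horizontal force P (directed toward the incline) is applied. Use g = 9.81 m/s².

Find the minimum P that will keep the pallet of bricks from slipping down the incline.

P_min ≈ 1060 N

The pallet of bricks tends to slide down (tan θ > μ_s), so at the point of impending slip friction acts up-slope at its limit: f = μ_s N.
Perpendicular to the incline: N = m g cos θ + P sin θ.
Along the incline: P cos θ + μ_s N = m g sin θ, i.e. P cos θ + μ_s (m g cos θ + P sin θ) = m g sin θ.
Solving, P (cos θ + μ_s sin θ) = m g (sin θ − μ_s cos θ), so P = 5620×0.1992/1.055 = 1060 N.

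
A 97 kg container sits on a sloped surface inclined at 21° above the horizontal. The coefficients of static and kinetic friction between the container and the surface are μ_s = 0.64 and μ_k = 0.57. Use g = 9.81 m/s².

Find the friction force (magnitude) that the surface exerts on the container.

f ≈ 341 N (up the incline)

Normal force: N = m g cos θ = 97 × 9.81 × cos 21° = 888.4 N.
For equilibrium along the incline, friction must balance the weight component: f = m g sin θ = 341 N up the slope.
Maximum static friction available: μ_s N = 0.64 × 888.4 = 568.6 N.
Since |341| ≤ 568.6 N, static friction is sufficient; f equals the required value, not μ_s N.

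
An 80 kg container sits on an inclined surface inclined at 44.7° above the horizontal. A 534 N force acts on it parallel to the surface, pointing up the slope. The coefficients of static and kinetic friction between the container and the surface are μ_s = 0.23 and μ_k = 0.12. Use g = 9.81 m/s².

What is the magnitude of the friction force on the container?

The normal reaction is N = m g cos θ = 557.8 N.
Parallel to the incline, ΣF = 0 gives f = m g sin θ − P = 552 − 534 = 18.02 N (up-slope positive).
Maximum static friction available: μ_s N = 0.23 × 557.8 = 128.3 N.
Since |18.02| ≤ 128.3 N, no slip — friction simply equals what equilibrium demands.

f ≈ 18 N (up the incline)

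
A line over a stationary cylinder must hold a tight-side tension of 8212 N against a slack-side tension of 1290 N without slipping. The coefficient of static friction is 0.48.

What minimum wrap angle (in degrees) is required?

T₂/T₁ = e^{μβ} → β = ln(T₂/T₁)/μ.
β = ln(8212/1290)/0.48 = 1.851/0.48 = 3.856 rad.
In degrees: β = 3.856 × 180/π = 221°.

β_min ≈ 221°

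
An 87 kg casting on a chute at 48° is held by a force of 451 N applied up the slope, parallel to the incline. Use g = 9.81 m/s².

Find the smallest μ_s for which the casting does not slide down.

N = m g cos θ = 571.1 N.
Friction must make up the shortfall along the incline: f = m g sin θ − P = 634.3 − 451 = 183.3 N.
At the threshold f = μ_s N, so μ_s,min = 183.3/571.1 = 0.321.

μ_s,min ≈ 0.321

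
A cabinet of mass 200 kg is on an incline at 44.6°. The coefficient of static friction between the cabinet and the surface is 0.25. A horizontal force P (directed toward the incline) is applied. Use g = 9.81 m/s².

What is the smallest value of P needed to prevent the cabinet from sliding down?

The cabinet tends to slide down (tan θ > μ_s), so at the point of impending slip friction acts up-slope at its limit: f = μ_s N.
Perpendicular to the incline: N = m g cos θ + P sin θ.
Along the incline: P cos θ + μ_s N = m g sin θ, i.e. P cos θ + μ_s (m g cos θ + P sin θ) = m g sin θ.
Solving, P (cos θ + μ_s sin θ) = m g (sin θ − μ_s cos θ), so P = 1960×0.5241/0.8876 = 1160 N.

P_min ≈ 1160 N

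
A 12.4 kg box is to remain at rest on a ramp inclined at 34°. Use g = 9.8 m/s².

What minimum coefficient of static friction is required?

μ_s,min ≈ 0.675

At the slip threshold m g sin θ = μ_s m g cos θ, so μ_s,min = tan θ.
μ_s,min = tan 34° = 0.675.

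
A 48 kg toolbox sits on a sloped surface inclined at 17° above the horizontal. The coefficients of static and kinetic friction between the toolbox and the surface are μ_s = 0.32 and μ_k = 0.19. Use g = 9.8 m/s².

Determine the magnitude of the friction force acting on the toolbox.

Normal force: N = m g cos θ = 48 × 9.8 × cos 17° = 449.8 N.
Along the slope the weight component is m g sin θ = 137.5 N; friction must supply exactly this, acting up-slope.
Maximum static friction available: μ_s N = 0.32 × 449.8 = 144 N.
Since |137.5| ≤ 144 N, the toolbox remains in static equilibrium and friction takes exactly the required value.

f ≈ 138 N (up the incline)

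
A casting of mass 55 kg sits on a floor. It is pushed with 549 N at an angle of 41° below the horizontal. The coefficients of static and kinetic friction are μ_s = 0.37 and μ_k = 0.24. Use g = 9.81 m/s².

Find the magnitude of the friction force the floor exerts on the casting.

f ≈ 216 N

N = m g + P sin α = 539.6 + 549×sin 41° = 899.7 N.
The horizontal driving force is P cos α = 414.3 N, so equilibrium needs friction f = 414.3 N.
The static-friction limit is μ_s N = 332.9 N.
414.3 > 332.9 N → the casting slides; f = μ_k N = 0.24×899.7 = 216 N.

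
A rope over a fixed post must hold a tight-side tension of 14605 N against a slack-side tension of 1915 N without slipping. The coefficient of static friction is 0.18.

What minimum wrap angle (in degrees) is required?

β_min ≈ 647°

T₂/T₁ = e^{μβ} → β = ln(T₂/T₁)/μ.
β = ln(14605/1915)/0.18 = 2.032/0.18 = 11.29 rad.
In degrees: β = 11.29 × 180/π = 647°.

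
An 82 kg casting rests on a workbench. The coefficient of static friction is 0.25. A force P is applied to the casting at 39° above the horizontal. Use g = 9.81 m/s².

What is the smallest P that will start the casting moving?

N = m g − P sin α (the pull lifts the casting).
At impending slip, P cos α = μ_s N = μ_s (m g − P sin α).
Solving: P (cos α + μ_s sin α) = μ_s m g → P = 0.25×804/(cos 39° + 0.25 sin 39°) = 201/0.9345 = 215 N.

P ≈ 215 N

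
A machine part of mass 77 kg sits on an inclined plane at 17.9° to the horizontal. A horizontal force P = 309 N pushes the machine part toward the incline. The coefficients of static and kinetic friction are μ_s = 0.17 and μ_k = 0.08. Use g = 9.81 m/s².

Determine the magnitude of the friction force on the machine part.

Resolve perpendicular to the incline: N = m g cos θ + P sin θ = 77×9.81×cos 17.9° + 309×sin 17.9° = 813.8 N.
Parallel to the incline: P cos θ − m g sin θ = 294 − 232.2 = 61.87 N; the friction needed to balance this is 61.87 N acting down the slope.
Maximum static friction: μ_s N = 0.17 × 813.8 = 138.3 N.
|f_req| = 61.87 ≤ 138.3 N → the machine part is in equilibrium; friction equals the required value.

f ≈ 61.9 N (down the incline)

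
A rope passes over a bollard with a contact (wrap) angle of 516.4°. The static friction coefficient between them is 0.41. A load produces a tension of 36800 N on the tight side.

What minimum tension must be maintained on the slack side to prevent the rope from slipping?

T_min ≈ 914 N

Capstan equation at impending slip: T_tight/T_slack = e^{μβ}.
β = 516.4° = 9.013 rad; e^{μβ} = e^{0.41×9.013} = 40.26.
T_slack = T_tight / e^{μβ} = 36800 / 40.26 = 914 N.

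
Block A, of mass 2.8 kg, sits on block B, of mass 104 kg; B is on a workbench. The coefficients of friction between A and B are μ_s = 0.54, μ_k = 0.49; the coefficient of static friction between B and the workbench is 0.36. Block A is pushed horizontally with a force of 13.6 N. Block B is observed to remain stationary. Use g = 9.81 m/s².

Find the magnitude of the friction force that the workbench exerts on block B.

The normal force B exerts on A is simply A's weight, N₁ = 27.47 N.
Maximum static friction on A from B: μ_s N₁ = 0.54×27.47 = 14.83 N.
P = 13.6 N is within that limit, so A and B move together (both at rest); the A–B friction is simply f₁ = P = 13.6 N.
B experiences an equal 13.6 N forward from A (third law). B is in equilibrium, so the floor supplies f₂ = 13.6 N of static friction (limit μ_s(m_A+m_B)g = 377.2 N, not exceeded).

f ≈ 13.6 N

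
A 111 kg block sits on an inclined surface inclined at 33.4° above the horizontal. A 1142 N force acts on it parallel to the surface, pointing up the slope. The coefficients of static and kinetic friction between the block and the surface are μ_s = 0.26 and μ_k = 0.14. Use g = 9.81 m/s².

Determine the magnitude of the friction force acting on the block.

Perpendicular to the surface, N = m g cos θ = 111·9.81·cos 33.4° = 909.1 N.
Parallel to the incline, ΣF = 0 gives f = m g sin θ − P = 599.4 − 1142 = -542.6 N (up-slope positive).
The static-friction ceiling is μ_s N = 0.26 × 909.1 = 236.4 N.
Since |-542.6| > 236.4 N, static friction cannot hold it; the block slides up the incline and kinetic friction applies: f = μ_k N = 0.14 × 909.1 = 127 N.

f ≈ 127 N (down the incline)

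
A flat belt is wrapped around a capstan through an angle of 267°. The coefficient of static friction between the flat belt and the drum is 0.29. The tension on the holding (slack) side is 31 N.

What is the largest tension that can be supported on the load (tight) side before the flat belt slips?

At impending slip the capstan equation gives T₂/T₁ = e^{μβ} with β in radians.
β = 267° × π/180 = 4.66 rad.
e^{μβ} = e^{0.29×4.66} = 3.863.
T₂ = T₁ · e^{μβ} = 31 × 3.863 = 120 N.

T_max ≈ 120 N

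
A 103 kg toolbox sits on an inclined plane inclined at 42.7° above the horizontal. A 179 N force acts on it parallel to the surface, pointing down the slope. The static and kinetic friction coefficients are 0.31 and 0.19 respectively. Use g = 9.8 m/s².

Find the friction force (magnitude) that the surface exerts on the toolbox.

f ≈ 141 N (up the incline)

Normal force: N = m g cos θ = 103 × 9.8 × cos 42.7° = 741.8 N.
Parallel to the incline, ΣF = 0 gives f = m g sin θ + P = 684.5 + 179 = 863.5 N (up-slope positive).
Maximum static friction available: μ_s N = 0.31 × 741.8 = 230 N.
|863.5| exceeds 230 N, so the toolbox slips down-slope; friction is kinetic, f = μ_k N = 0.19×741.8 = 141 N.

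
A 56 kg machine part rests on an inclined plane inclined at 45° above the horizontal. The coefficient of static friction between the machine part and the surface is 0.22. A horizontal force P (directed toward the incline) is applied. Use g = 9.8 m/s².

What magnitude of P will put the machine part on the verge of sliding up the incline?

At impending motion up the slope, friction acts down-slope at its limit: f = μ_s N.
Perpendicular to the incline: N = m g cos θ + P sin θ.
Along the incline: P cos θ = m g sin θ + μ_s N = m g sin θ + μ_s (m g cos θ + P sin θ).
Solving, P (cos θ − μ_s sin θ) = m g (sin θ + μ_s cos θ), so P = 56×9.8×(sin 45° + 0.22 cos 45°)/(cos 45° − 0.22 sin 45°) = 549×0.8627/0.5515 = 858 N.

P ≈ 858 N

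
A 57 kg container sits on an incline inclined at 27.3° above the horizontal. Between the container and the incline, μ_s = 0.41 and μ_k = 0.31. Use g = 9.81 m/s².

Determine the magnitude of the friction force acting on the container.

f ≈ 154 N (up the incline)

Normal force: N = m g cos θ = 57 × 9.81 × cos 27.3° = 496.9 N.
Along the slope the weight component is m g sin θ = 256.5 N; friction must supply exactly this, acting up-slope.
The static-friction ceiling is μ_s N = 0.41 × 496.9 = 203.7 N.
Since |256.5| > 203.7 N, static friction cannot hold it; the container slides down the incline and kinetic friction applies: f = μ_k N = 0.31 × 496.9 = 154 N.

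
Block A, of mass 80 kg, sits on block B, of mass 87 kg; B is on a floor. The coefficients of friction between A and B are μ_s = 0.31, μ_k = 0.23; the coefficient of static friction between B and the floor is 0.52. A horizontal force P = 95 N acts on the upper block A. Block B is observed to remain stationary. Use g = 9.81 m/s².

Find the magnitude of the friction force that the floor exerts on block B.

Normal force at the A–B interface: N₁ = m_A g = 784.8 N.
Maximum static friction on A from B: μ_s N₁ = 0.31×784.8 = 243.3 N.
Since P = 95 N ≤ 243.3 N, A does not slip on B; friction on A equals P = 95 N.
B experiences an equal 95 N forward from A (third law). B is in equilibrium, so the floor supplies f₂ = 95 N of static friction (limit μ_s(m_A+m_B)g = 851.9 N, not exceeded).

f ≈ 95 N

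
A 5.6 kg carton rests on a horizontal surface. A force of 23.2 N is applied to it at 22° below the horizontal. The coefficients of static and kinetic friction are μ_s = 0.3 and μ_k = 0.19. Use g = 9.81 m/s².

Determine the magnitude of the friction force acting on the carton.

Vertical equilibrium gives N = m g + P sin α = 63.63 N.
The horizontal driving force is P cos α = 21.51 N, so equilibrium needs friction f = 21.51 N.
The static-friction limit is μ_s N = 19.09 N.
The required friction exceeds μ_s N, so the carton moves and f = μ_k N = 12.1 N.

f ≈ 12.1 N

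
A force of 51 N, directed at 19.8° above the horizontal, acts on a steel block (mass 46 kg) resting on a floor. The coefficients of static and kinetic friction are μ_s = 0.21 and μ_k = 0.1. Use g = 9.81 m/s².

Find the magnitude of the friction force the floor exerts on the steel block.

f ≈ 48 N

Vertical equilibrium gives N = m g − P sin α = 434 N.
The horizontal driving force is P cos α = 47.98 N, so equilibrium needs friction f = 47.98 N.
The static-friction limit is μ_s N = 91.14 N.
47.98 ≤ 91.14 N → static; friction equals the required 48 N.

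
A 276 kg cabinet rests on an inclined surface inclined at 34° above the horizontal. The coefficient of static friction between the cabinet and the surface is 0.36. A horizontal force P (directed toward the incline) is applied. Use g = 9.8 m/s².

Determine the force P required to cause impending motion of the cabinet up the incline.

At impending motion up the slope, friction acts down-slope at its limit: f = μ_s N.
Perpendicular to the incline: N = m g cos θ + P sin θ.
Along the incline: P cos θ = m g sin θ + μ_s N = m g sin θ + μ_s (m g cos θ + P sin θ).
Solving, P (cos θ − μ_s sin θ) = m g (sin θ + μ_s cos θ), so P = 276×9.8×(sin 34° + 0.36 cos 34°)/(cos 34° − 0.36 sin 34°) = 2700×0.8576/0.6277 = 3700 N.

P ≈ 3700 N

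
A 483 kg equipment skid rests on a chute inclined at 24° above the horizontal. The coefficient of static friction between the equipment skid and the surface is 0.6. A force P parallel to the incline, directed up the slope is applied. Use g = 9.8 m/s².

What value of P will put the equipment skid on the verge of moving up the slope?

At impending motion up the slope, friction acts down-slope at its limit: f = μ_s N.
P is parallel to the surface, so N = m g cos θ = 4320 N.
Along the incline: P = m g sin θ + μ_s N = 1930 + 0.6×4320 = 4520 N.

P ≈ 4520 N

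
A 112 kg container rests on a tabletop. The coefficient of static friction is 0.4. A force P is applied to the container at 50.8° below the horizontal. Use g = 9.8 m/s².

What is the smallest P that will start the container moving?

P ≈ 1360 N

N = m g + P sin α (the push presses the container into the tabletop).
At impending slip, P cos α = μ_s N = μ_s (m g + P sin α).
Solving: P (cos α − μ_s sin α) = μ_s m g → P = 0.4×1100/(cos 50.8° − 0.4 sin 50.8°) = 439/0.3221 = 1360 N.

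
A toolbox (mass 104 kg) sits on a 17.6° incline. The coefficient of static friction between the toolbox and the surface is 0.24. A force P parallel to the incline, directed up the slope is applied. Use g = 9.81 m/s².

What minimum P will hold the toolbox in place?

The toolbox tends to slide down (tan θ > μ_s), so at the point of impending slip friction acts up-slope at its limit: f = μ_s N.
P is parallel to the surface, so N = m g cos θ = 972 N.
Along the incline: P + μ_s N = m g sin θ, so P = 308 − 0.24×972 = 75.1 N.

P_min ≈ 75.1 N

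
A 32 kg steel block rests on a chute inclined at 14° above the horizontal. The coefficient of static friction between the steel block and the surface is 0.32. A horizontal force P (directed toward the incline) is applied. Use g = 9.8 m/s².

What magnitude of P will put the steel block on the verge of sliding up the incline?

P ≈ 194 N

At impending motion up the slope, friction acts down-slope at its limit: f = μ_s N.
Perpendicular to the incline: N = m g cos θ + P sin θ.
Along the incline: P cos θ = m g sin θ + μ_s N = m g sin θ + μ_s (m g cos θ + P sin θ).
Solving, P (cos θ − μ_s sin θ) = m g (sin θ + μ_s cos θ), so P = 32×9.8×(sin 14° + 0.32 cos 14°)/(cos 14° − 0.32 sin 14°) = 314×0.5524/0.8929 = 194 N.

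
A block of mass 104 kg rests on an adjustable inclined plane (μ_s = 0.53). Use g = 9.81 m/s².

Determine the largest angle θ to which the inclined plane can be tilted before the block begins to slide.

θ_max ≈ 27.9°

At the slip threshold, m g sin θ = μ_s · m g cos θ, so tan θ = μ_s.
θ_max = arctan(0.53) = 27.9°.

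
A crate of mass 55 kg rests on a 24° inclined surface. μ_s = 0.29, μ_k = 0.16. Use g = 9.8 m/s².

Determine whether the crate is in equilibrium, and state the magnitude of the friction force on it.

N = m g cos θ = 492 N.
Down-slope weight component: m g sin θ = 219 N.
μ_s N = 143 N.
219 > 143 N, so it slides; kinetic friction f = μ_k N = 0.16×492 = 78.8 N.

f ≈ 78.8 N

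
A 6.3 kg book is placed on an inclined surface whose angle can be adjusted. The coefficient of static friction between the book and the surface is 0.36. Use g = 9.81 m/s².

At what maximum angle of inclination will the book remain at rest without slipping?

θ_max ≈ 19.8°

At the slip threshold, m g sin θ = μ_s · m g cos θ, so tan θ = μ_s.
θ_max = arctan(0.36) = 19.8°.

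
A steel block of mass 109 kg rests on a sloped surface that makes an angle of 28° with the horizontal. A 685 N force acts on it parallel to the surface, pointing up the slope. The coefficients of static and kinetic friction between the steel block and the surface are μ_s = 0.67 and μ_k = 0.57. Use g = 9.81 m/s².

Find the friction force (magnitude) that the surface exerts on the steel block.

f ≈ 183 N (down the incline)

Perpendicular to the surface, N = m g cos θ = 109·9.81·cos 28° = 944.1 N.
Parallel to the incline, ΣF = 0 gives f = m g sin θ − P = 502 − 685 = -183 N (up-slope positive).
The static-friction ceiling is μ_s N = 0.67 × 944.1 = 632.6 N.
Since |-183| ≤ 632.6 N, no slip — friction simply equals what equilibrium demands.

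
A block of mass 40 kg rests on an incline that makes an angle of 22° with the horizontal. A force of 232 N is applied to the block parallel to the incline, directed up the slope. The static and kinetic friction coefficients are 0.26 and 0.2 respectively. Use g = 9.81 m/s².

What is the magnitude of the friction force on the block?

f ≈ 85 N (down the incline)

Normal force: N = m g cos θ = 40 × 9.81 × cos 22° = 363.8 N.
Parallel to the incline, ΣF = 0 gives f = m g sin θ − P = 147 − 232 = -85 N (up-slope positive).
Maximum static friction available: μ_s N = 0.26 × 363.8 = 94.6 N.
Since |-85| ≤ 94.6 N, static friction is sufficient; f equals the required value, not μ_s N.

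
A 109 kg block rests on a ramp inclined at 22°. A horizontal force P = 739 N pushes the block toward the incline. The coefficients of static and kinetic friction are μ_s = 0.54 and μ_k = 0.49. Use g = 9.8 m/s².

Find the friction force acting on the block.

Resolve perpendicular to the incline: N = m g cos θ + P sin θ = 109×9.8×cos 22° + 739×sin 22° = 1267 N.
Parallel to the incline: P cos θ − m g sin θ = 685.2 − 400.2 = 285 N; the friction needed to balance this is 285 N acting down the slope.
Maximum static friction: μ_s N = 0.54 × 1267 = 684.3 N.
Since 285 N is within the 684.3 N limit, the block stays put and friction is exactly 285 N.

f ≈ 285 N (down the incline)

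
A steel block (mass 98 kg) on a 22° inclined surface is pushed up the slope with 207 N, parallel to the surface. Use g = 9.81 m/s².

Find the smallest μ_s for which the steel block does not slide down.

N = m g cos θ = 891.4 N.
Friction must make up the shortfall along the incline: f = m g sin θ − P = 360.1 − 207 = 153.1 N.
At the threshold f = μ_s N, so μ_s,min = 153.1/891.4 = 0.172.

μ_s,min ≈ 0.172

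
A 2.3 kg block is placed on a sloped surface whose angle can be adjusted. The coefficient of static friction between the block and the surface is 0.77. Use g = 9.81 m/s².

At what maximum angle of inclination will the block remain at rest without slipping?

θ_max ≈ 37.6°

At the slip threshold, m g sin θ = μ_s · m g cos θ, so tan θ = μ_s.
θ_max = arctan(0.77) = 37.6°.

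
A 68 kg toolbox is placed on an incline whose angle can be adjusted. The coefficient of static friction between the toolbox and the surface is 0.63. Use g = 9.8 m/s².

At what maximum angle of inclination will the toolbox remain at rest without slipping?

θ_max ≈ 32.2°

At the slip threshold, m g sin θ = μ_s · m g cos θ, so tan θ = μ_s.
θ_max = arctan(0.63) = 32.2°.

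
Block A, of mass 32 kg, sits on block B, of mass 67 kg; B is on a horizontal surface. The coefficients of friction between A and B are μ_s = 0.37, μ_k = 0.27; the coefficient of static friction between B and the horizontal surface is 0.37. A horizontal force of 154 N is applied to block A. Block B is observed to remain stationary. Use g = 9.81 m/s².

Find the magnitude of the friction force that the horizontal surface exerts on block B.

Between the blocks, N₁ = m_A g = 313.9 N.
So the A–B interface can sustain at most μ_s N₁ = 116.2 N of static friction.
Since P = 154 N > 116.2 N, A slides on B; the A–B friction is kinetic: f₁ = μ_k N₁ = 0.27×313.9 = 84.8 N.
By Newton's third law B feels 84.8 N forward from A. With B stationary, the floor's static friction on B balances it: f₂ = 84.8 N (well within μ_s(m_A+m_B)g = 359.3 N).

f ≈ 84.8 N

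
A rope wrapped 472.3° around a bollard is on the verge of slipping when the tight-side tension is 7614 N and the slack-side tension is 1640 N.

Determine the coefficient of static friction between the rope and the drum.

μ ≈ 0.186

T₂/T₁ = e^{μβ} → μ = ln(T₂/T₁)/β.
β = 472.3° = 8.243 rad.
μ = ln(7614/1640)/8.243 = ln(4.643)/8.243 = 0.186.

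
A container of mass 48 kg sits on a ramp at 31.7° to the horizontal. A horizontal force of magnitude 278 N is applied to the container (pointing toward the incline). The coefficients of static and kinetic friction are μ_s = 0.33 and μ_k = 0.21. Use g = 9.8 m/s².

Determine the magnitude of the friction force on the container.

f ≈ 10.7 N (up the incline)

Normal direction: N = m g cos θ + P sin θ = 546.3 N.
Along the incline, the net driving force (taking up-slope positive) is P cos θ − m g sin θ = 236.5 − 247.2 = -10.66 N, so equilibrium requires friction f = 10.66 N (up-slope).
The limit of static friction is μ_s N = 180.3 N.
|f_req| = 10.66 ≤ 180.3 N → the container is in equilibrium; friction equals the required value.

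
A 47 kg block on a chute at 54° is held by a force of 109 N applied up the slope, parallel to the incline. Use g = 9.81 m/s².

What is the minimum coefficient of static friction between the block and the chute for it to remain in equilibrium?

N = m g cos θ = 271 N.
Friction must make up the shortfall along the incline: f = m g sin θ − P = 373 − 109 = 264 N.
At the threshold f = μ_s N, so μ_s,min = 264/271 = 0.974.

μ_s,min ≈ 0.974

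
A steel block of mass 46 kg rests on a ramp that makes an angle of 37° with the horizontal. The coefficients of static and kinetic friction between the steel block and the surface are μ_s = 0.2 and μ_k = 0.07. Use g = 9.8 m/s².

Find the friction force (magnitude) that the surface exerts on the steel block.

f ≈ 25.2 N (up the incline)

The normal reaction is N = m g cos θ = 360 N.
For equilibrium along the incline, friction must balance the weight component: f = m g sin θ = 271.3 N up the slope.
The static-friction ceiling is μ_s N = 0.2 × 360 = 72 N.
Since |271.3| > 72 N, static friction cannot hold it; the steel block slides down the incline and kinetic friction applies: f = μ_k N = 0.07 × 360 = 25.2 N.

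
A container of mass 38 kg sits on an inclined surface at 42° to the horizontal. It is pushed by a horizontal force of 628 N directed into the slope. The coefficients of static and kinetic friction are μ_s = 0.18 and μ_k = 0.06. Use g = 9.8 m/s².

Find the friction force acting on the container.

Normal direction: N = m g cos θ + P sin θ = 697 N.
Parallel to the incline: P cos θ − m g sin θ = 466.7 − 249.2 = 217.5 N; the friction needed to balance this is 217.5 N acting down the slope.
Maximum static friction: μ_s N = 0.18 × 697 = 125.5 N.
|f_req| = 217.5 > 125.5 N → the container slides up the incline; f = μ_k N = 0.06 × 697 = 41.8 N.

f ≈ 41.8 N (down the incline)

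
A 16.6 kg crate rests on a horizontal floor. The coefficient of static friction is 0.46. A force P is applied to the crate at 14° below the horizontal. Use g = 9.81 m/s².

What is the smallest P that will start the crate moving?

N = m g + P sin α (the push presses the crate into the horizontal floor).
At impending slip, P cos α = μ_s N = μ_s (m g + P sin α).
Solving: P (cos α − μ_s sin α) = μ_s m g → P = 0.46×163/(cos 14° − 0.46 sin 14°) = 74.9/0.859 = 87.2 N.

P ≈ 87.2 N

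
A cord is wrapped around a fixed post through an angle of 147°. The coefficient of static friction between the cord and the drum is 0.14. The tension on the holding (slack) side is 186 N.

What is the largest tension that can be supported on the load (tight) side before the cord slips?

T_max ≈ 266 N

At impending slip the capstan equation gives T₂/T₁ = e^{μβ} with β in radians.
β = 147° × π/180 = 2.566 rad.
e^{μβ} = e^{0.14×2.566} = 1.432.
T₂ = T₁ · e^{μβ} = 186 × 1.432 = 266 N.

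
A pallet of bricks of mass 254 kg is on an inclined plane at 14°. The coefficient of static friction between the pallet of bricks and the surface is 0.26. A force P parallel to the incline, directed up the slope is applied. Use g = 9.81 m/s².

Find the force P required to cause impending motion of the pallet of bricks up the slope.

At impending motion up the slope, friction acts down-slope at its limit: f = μ_s N.
P is parallel to the surface, so N = m g cos θ = 2420 N.
Along the incline: P = m g sin θ + μ_s N = 603 + 0.26×2420 = 1230 N.

P ≈ 1230 N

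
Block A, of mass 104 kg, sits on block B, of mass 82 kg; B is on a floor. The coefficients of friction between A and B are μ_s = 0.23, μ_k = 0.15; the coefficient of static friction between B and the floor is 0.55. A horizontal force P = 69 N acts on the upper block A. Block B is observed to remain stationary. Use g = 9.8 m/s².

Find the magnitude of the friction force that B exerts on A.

f ≈ 69 N

The normal force B exerts on A is simply A's weight, N₁ = 1019 N.
So the A–B interface can sustain at most μ_s N₁ = 234.4 N of static friction.
Since P = 69 N ≤ 234.4 N, A does not slip on B; friction on A equals P = 69 N.
B experiences an equal 69 N forward from A (third law). B is in equilibrium, so the floor supplies f₂ = 69 N of static friction (limit μ_s(m_A+m_B)g = 1003 N, not exceeded).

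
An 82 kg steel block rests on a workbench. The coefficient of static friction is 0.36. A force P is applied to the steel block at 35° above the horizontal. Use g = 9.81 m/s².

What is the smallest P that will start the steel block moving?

P ≈ 282 N

N = m g − P sin α (the pull lifts the steel block).
At impending slip, P cos α = μ_s N = μ_s (m g − P sin α).
Solving: P (cos α + μ_s sin α) = μ_s m g → P = 0.36×804/(cos 35° + 0.36 sin 35°) = 290/1.026 = 282 N.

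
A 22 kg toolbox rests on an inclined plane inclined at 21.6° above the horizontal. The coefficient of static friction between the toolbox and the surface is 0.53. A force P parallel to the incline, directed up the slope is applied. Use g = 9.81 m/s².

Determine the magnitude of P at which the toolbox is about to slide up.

At impending motion up the slope, friction acts down-slope at its limit: f = μ_s N.
P is parallel to the surface, so N = m g cos θ = 201 N.
Along the incline: P = m g sin θ + μ_s N = 79.4 + 0.53×201 = 186 N.

P ≈ 186 N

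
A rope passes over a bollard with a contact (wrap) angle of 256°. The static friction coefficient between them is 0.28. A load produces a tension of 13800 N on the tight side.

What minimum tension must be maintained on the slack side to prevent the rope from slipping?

T_min ≈ 3950 N

Capstan equation at impending slip: T_tight/T_slack = e^{μβ}.
β = 256° = 4.468 rad; e^{μβ} = e^{0.28×4.468} = 3.494.
T_slack = T_tight / e^{μβ} = 13800 / 3.494 = 3950 N.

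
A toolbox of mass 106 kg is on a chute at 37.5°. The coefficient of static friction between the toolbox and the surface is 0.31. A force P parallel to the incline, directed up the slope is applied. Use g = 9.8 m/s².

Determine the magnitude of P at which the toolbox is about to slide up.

P ≈ 888 N

At impending motion up the slope, friction acts down-slope at its limit: f = μ_s N.
P is parallel to the surface, so N = m g cos θ = 824 N.
Along the incline: P = m g sin θ + μ_s N = 632 + 0.31×824 = 888 N.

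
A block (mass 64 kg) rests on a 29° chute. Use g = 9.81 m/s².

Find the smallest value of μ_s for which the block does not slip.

At the slip threshold m g sin θ = μ_s m g cos θ, so μ_s,min = tan θ.
μ_s,min = tan 29° = 0.554.

μ_s,min ≈ 0.554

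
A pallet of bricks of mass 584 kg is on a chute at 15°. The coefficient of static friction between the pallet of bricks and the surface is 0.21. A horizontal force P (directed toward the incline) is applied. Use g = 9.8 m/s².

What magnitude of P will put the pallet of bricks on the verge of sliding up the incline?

P ≈ 2900 N

At impending motion up the slope, friction acts down-slope at its limit: f = μ_s N.
Perpendicular to the incline: N = m g cos θ + P sin θ.
Along the incline: P cos θ = m g sin θ + μ_s N = m g sin θ + μ_s (m g cos θ + P sin θ).
Solving, P (cos θ − μ_s sin θ) = m g (sin θ + μ_s cos θ), so P = 584×9.8×(sin 15° + 0.21 cos 15°)/(cos 15° − 0.21 sin 15°) = 5720×0.4617/0.9116 = 2900 N.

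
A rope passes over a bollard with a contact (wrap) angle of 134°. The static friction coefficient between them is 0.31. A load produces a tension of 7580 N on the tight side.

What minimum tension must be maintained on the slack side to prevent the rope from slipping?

Capstan equation at impending slip: T_tight/T_slack = e^{μβ}.
β = 134° = 2.339 rad; e^{μβ} = e^{0.31×2.339} = 2.065.
T_slack = T_tight / e^{μβ} = 7580 / 2.065 = 3670 N.

T_min ≈ 3670 N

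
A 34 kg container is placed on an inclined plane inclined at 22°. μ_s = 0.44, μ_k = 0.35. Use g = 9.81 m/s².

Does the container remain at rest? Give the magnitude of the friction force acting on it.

N = m g cos θ = 309 N.
Down-slope weight component: m g sin θ = 125 N.
μ_s N = 136 N.
125 ≤ 136 N, so it stays put; friction = 125 N.

f ≈ 125 N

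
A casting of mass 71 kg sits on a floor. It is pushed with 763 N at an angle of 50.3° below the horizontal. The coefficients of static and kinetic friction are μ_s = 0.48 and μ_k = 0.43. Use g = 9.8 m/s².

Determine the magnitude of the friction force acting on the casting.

f ≈ 487 N

N = m g + P sin α = 695.8 + 763×sin 50.3° = 1283 N.
The horizontal driving force is P cos α = 487.4 N, so equilibrium needs friction f = 487.4 N.
μ_s N = 0.48 × 1283 = 615.8 N.
487.4 ≤ 615.8 N → static; friction equals the required 487 N.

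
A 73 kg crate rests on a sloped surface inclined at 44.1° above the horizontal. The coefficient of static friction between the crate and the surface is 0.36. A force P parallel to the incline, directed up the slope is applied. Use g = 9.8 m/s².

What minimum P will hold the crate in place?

P_min ≈ 313 N

The crate tends to slide down (tan θ > μ_s), so at the point of impending slip friction acts up-slope at its limit: f = μ_s N.
P is parallel to the surface, so N = m g cos θ = 514 N.
Along the incline: P + μ_s N = m g sin θ, so P = 498 − 0.36×514 = 313 N.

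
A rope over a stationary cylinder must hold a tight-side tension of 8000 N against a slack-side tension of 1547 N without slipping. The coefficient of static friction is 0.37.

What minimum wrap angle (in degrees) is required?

T₂/T₁ = e^{μβ} → β = ln(T₂/T₁)/μ.
β = ln(8000/1547)/0.37 = 1.643/0.37 = 4.441 rad.
In degrees: β = 4.441 × 180/π = 254°.

β_min ≈ 254°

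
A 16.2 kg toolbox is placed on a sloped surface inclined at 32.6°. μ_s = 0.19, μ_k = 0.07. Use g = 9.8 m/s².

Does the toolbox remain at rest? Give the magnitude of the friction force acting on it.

N = m g cos θ = 134 N.
Down-slope weight component: m g sin θ = 85.5 N.
μ_s N = 25.4 N.
85.5 > 25.4 N, so it slides; kinetic friction f = μ_k N = 0.07×134 = 9.36 N.

f ≈ 9.36 N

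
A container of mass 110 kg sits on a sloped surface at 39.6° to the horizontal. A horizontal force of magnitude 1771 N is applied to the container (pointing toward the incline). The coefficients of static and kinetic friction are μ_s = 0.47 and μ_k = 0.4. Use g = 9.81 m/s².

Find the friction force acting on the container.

Normal direction: N = m g cos θ + P sin θ = 1960 N.
Along the incline, the net driving force (taking up-slope positive) is P cos θ − m g sin θ = 1365 − 687.8 = 676.7 N, so equilibrium requires friction f = -676.7 N (down-slope).
The limit of static friction is μ_s N = 921.4 N.
|f_req| = 676.7 ≤ 921.4 N → the container is in equilibrium; friction equals the required value.

f ≈ 677 N (down the incline)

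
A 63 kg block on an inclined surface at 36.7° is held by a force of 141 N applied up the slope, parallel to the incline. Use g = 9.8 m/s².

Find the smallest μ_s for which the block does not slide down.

N = m g cos θ = 495 N.
Friction must make up the shortfall along the incline: f = m g sin θ − P = 369 − 141 = 228 N.
At the threshold f = μ_s N, so μ_s,min = 228/495 = 0.461.

μ_s,min ≈ 0.461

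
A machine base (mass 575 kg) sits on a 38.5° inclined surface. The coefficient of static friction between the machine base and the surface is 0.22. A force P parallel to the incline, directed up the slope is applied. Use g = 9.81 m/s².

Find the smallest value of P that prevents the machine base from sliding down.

P_min ≈ 2540 N

The machine base tends to slide down (tan θ > μ_s), so at the point of impending slip friction acts up-slope at its limit: f = μ_s N.
P is parallel to the surface, so N = m g cos θ = 4410 N.
Along the incline: P + μ_s N = m g sin θ, so P = 3510 − 0.22×4410 = 2540 N.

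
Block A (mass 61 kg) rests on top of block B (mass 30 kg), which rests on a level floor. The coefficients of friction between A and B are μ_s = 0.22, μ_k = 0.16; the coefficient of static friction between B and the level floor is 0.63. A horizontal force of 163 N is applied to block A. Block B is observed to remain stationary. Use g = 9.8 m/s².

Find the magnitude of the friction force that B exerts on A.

Normal force at the A–B interface: N₁ = m_A g = 597.8 N.
Maximum static friction on A from B: μ_s N₁ = 0.22×597.8 = 131.5 N.
P = 163 N exceeds that limit, so A slips over B and the interface friction becomes kinetic: f₁ = μ_k N₁ = 0.16×597.8 = 95.6 N.
By Newton's third law B feels 95.6 N forward from A. With B stationary, the floor's static friction on B balances it: f₂ = 95.6 N (well within μ_s(m_A+m_B)g = 561.8 N).

f ≈ 95.6 N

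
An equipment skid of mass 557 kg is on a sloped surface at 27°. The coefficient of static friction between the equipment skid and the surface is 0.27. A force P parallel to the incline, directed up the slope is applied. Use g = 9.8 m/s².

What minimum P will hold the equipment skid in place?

P_min ≈ 1160 N

The equipment skid tends to slide down (tan θ > μ_s), so at the point of impending slip friction acts up-slope at its limit: f = μ_s N.
P is parallel to the surface, so N = m g cos θ = 4860 N.
Along the incline: P + μ_s N = m g sin θ, so P = 2480 − 0.27×4860 = 1160 N.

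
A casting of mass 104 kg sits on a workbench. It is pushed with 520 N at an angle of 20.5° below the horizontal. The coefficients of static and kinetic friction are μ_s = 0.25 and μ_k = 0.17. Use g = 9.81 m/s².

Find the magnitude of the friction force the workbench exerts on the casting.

N = m g + P sin α = 1020 + 520×sin 20.5° = 1202 N.
Horizontally, friction must balance P cos α = 487.1 N.
μ_s N = 0.25 × 1202 = 300.6 N.
The required friction exceeds μ_s N, so the casting moves and f = μ_k N = 204 N.

f ≈ 204 N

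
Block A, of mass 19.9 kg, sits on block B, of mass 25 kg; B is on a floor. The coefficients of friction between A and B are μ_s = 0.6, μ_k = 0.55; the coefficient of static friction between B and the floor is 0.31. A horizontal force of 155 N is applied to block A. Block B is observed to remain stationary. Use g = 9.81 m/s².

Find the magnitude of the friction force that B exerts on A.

Between the blocks, N₁ = m_A g = 195.2 N.
So the A–B interface can sustain at most μ_s N₁ = 117.1 N of static friction.
Since P = 155 N > 117.1 N, A slides on B; the A–B friction is kinetic: f₁ = μ_k N₁ = 0.55×195.2 = 107 N.
B experiences an equal 107 N forward from A (third law). B is in equilibrium, so the floor supplies f₂ = 107 N of static friction (limit μ_s(m_A+m_B)g = 136.5 N, not exceeded).

f ≈ 107 N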